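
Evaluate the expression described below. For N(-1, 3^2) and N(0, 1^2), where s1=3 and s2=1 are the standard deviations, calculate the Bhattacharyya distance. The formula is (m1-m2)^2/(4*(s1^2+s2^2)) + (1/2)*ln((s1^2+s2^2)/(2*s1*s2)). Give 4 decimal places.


Bhattacharyya distance between two Gaussians:
DB = (m1-m2)^2/(4*(s1^2+s2^2)) + (1/2)*ln((s1^2+s2^2)/(2*s1*s2)).
(m1-m2)^2 = (-1)^2 = 1.
s1^2+s2^2 = 9 + 1 = 10.
term1 = 1/40 = 0.025.
term2 = 0.5*ln(10/6.0) = 0.255413.
DB = 0.025 + 0.255413 = 0.2804

0.2804


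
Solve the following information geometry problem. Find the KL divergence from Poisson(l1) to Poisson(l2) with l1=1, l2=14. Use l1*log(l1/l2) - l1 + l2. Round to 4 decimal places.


KL divergence for Poisson:
KL = l1*log(l1/l2) - l1 + l2.
l1 = 1, l2 = 14.
log(1/14) = -2.639057.
l1*log(l1/l2) = 1 * -2.639057 = -2.639057.
KL = -2.639057 - 1 + 14 = 10.3609

10.3609


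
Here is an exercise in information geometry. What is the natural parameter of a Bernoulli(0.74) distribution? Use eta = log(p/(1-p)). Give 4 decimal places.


Natural parameter for Bernoulli: eta = log(p/(1-p)).
p = 0.74, 1-p = 0.26.
p/(1-p) = 2.846154.
eta = log(2.846154) = 1.0460

1.0460


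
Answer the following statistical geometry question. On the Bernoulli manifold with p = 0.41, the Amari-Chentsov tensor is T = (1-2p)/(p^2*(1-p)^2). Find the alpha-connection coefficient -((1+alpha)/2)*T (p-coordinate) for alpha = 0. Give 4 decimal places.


Skewness (Amari-Chentsov) tensor: T = (1-2p)/(p^2*(1-p)^2).
p = 0.41, 1-2p = 0.18, p^2 = 0.1681, (1-p)^2 = 0.3481.
T = 0.18/(0.1681 * 0.3481) = 3.076102.
In the p-coordinate, Gamma^(alpha) = Gamma^(0) - (alpha/2)*T with Gamma^(0) = (1/2)*g'(p) = -T/2,
so Gamma^(alpha) = -((1+alpha)/2)*T.
alpha = 0, -(1+alpha)/2 = -0.5.
Gamma = -0.5 * 3.076102 = -1.5381

-1.5381


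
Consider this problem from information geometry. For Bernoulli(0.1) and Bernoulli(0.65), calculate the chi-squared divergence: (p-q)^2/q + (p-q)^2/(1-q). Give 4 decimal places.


Chi-squared divergence between Bernoulli distributions:
chi^2 = (p-q)^2/q + (p-q)^2/(1-q).
p = 0.1, q = 0.65, p-q = -0.55.
(p-q)^2 = 0.3025.
term1 = 0.3025/0.65 = 0.465385.
term2 = 0.3025/0.35 = 0.864286.
chi^2 = 0.465385 + 0.864286 = 1.3297

1.3297


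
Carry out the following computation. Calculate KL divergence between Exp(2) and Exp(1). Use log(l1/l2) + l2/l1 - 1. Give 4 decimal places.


KL divergence for exponential family:
KL = log(l1/l2) + l2/l1 - 1.
log(2/1) = 0.693147.
1/2 = 0.5.
KL = 0.693147 + 0.5 - 1 = 0.1931

0.1931


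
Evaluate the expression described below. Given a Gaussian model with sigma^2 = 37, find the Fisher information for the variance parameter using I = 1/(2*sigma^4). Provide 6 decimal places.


Fisher information for variance: I(sigma^2) = 1/(2*sigma^4).
sigma^2 = 37, so sigma^4 = 1369.
I = 1/(2*1369) = 1/2738 = 0.000365

0.000365


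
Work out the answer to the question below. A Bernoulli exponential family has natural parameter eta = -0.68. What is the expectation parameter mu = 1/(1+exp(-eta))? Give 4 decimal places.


Dual coordinate (expectation parameter) for Bernoulli:
mu = 1/(1+exp(-eta)).
eta = -0.68.
exp(-eta) = exp(0.68) = 1.973878.
mu = 1/(1+1.973878) = 0.3363

0.3363


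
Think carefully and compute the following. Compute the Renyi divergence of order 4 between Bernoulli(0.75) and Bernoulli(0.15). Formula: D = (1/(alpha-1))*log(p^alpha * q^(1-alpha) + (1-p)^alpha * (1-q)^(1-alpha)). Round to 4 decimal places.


Renyi divergence of order alpha between Bernoulli distributions:
D = (1/(alpha-1))*log(p^alpha * q^(1-alpha) + (1-p)^alpha * (1-q)^(1-alpha)).
alpha = 4, p = 0.75, q = 0.15.
p^alpha * q^(1-alpha) = 0.75^4 * 0.15^-3 = 93.75.
(1-p)^alpha * (1-q)^(1-alpha) = 0.25^4 * 0.85^-3 = 0.006361.
sum = 93.75 + 0.006361 = 93.756361.
D = (1/3)*log(93.756361) = 1.5136

1.5136


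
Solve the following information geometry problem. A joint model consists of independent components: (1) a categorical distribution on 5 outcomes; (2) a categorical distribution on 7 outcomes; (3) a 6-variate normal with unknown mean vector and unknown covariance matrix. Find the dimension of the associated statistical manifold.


The dimension of a statistical manifold equals the number of free
(independent) real parameters of the model. For a product of independent
blocks the parameter counts add.
- categorical on 5 outcomes (probabilities sum to 1): 5-1 = 4.
- categorical on 7 outcomes (probabilities sum to 1): 7-1 = 6.
- 6-variate normal: 6 (mean) + 6*7/2 = 21 (symmetric covariance) = 27.
Total = 4 + 6 + 27 = 37.
Dimension = 37

37


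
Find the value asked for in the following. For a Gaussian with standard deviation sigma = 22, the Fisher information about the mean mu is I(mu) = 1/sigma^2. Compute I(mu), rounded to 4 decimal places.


The Fisher information for the mean of a normal distribution is I(mu) = 1/sigma^2.
sigma = 22, so sigma^2 = 484.
I(mu) = 1/484 = 0.0021

0.0021


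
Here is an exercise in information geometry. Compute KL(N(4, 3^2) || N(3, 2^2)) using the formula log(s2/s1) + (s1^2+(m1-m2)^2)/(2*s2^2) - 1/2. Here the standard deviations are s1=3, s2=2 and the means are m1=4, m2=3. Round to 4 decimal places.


KL divergence between normal distributions:
KL = log(s2/s1) + (s1^2 + (m1-m2)^2)/(2*s2^2) - 1/2.
log(2/3) = -0.405465.
(3^2 + (4-3)^2)/(2*2^2) = (9 + 1)/8 = 1.25.
KL = -0.405465 + 1.25 - 0.5 = 0.3445

0.3445


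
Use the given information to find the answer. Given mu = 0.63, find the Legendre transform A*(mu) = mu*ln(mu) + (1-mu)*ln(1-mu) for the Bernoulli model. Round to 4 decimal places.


Legendre transform for Bernoulli:
A*(mu) = mu*log(mu) + (1-mu)*log(1-mu).
mu = 0.63, 1-mu = 0.37.
mu*log(mu) = 0.63*log(0.63) = -0.291082.
(1-mu)*log(1-mu) = 0.37*log(0.37) = -0.367873.
A* = -0.291082 + -0.367873 = -0.6590

-0.6590


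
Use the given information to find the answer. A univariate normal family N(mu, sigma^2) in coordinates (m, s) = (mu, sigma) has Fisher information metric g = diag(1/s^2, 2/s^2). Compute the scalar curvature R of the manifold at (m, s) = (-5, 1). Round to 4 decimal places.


The metric has the form g = (A dm^2 + B ds^2)/s^2 with A = 1, B = 2.
Substitute u = sqrt(A/B)*m: g = B*(du^2 + ds^2)/s^2, i.e. B times the
Poincare upper half-plane metric, which has constant Gaussian curvature -1.
Scaling a 2D metric by a constant c divides the Gaussian curvature by c,
so K = -1/B = -1/(2) = -0.5000 everywhere (the point (m, s) = (-5, 1) is irrelevant:
the curvature is constant).
Scalar curvature in dimension 2: R = 2K = -2/(2) = -1.0000.

-1.0000


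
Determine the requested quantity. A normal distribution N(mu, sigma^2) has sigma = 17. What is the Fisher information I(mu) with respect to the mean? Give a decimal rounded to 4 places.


The Fisher information for the mean of a normal distribution is I(mu) = 1/sigma^2.
sigma = 17, so sigma^2 = 289.
I(mu) = 1/289 = 0.0035

0.0035


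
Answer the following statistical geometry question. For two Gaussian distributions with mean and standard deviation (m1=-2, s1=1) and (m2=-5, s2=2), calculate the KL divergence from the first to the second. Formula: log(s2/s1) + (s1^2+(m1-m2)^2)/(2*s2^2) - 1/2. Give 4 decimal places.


KL divergence between normal distributions:
KL = log(s2/s1) + (s1^2 + (m1-m2)^2)/(2*s2^2) - 1/2.
log(2/1) = 0.693147.
(1^2 + (-2--5)^2)/(2*2^2) = (1 + 9)/8 = 1.25.
KL = 0.693147 + 1.25 - 0.5 = 1.4431

1.4431


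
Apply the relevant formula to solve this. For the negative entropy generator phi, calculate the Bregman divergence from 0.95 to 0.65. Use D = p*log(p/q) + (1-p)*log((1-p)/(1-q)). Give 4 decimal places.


Bregman divergence with negative entropy generator:
D = p*log(p/q) + (1-p)*log((1-p)/(1-q)).
p = 0.95, q = 0.65.
p*log(p/q) = 0.95*log(0.95/0.65) = 0.360515.
(1-p)*log((1-p)/(1-q)) = 0.05*log(0.05/0.35) = -0.097296.
D = 0.360515 + -0.097296 = 0.2632

0.2632


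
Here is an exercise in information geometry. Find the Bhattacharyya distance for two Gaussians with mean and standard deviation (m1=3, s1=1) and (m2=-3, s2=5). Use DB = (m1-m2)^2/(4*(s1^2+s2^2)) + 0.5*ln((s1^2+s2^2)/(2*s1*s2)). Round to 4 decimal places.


Bhattacharyya distance between two Gaussians:
DB = (m1-m2)^2/(4*(s1^2+s2^2)) + (1/2)*ln((s1^2+s2^2)/(2*s1*s2)).
(m1-m2)^2 = (6)^2 = 36.
s1^2+s2^2 = 1 + 25 = 26.
term1 = 36/104 = 0.346154.
term2 = 0.5*ln(26/10.0) = 0.477756.
DB = 0.346154 + 0.477756 = 0.8239

0.8239


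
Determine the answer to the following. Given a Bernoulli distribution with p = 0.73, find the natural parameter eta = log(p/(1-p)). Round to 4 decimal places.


Natural parameter for Bernoulli: eta = log(p/(1-p)).
p = 0.73, 1-p = 0.27.
p/(1-p) = 2.703704.
eta = log(2.703704) = 0.9946

0.9946


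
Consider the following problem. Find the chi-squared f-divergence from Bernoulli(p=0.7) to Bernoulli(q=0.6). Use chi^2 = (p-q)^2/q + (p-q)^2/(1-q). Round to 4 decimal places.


Chi-squared divergence between Bernoulli distributions:
chi^2 = (p-q)^2/q + (p-q)^2/(1-q).
p = 0.7, q = 0.6, p-q = 0.1.
(p-q)^2 = 0.01.
term1 = 0.01/0.6 = 0.016667.
term2 = 0.01/0.4 = 0.025.
chi^2 = 0.016667 + 0.025 = 0.0417

0.0417


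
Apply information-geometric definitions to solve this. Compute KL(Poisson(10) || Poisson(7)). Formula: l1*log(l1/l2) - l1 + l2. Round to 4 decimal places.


KL divergence for Poisson:
KL = l1*log(l1/l2) - l1 + l2.
l1 = 10, l2 = 7.
log(10/7) = 0.356675.
l1*log(l1/l2) = 10 * 0.356675 = 3.566749.
KL = 3.566749 - 10 + 7 = 0.5667

0.5667


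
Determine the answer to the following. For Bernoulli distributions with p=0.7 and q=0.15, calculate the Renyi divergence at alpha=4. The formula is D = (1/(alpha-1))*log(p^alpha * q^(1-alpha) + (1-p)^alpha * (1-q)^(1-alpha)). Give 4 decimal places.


Renyi divergence of order alpha between Bernoulli distributions:
D = (1/(alpha-1))*log(p^alpha * q^(1-alpha) + (1-p)^alpha * (1-q)^(1-alpha)).
alpha = 4, p = 0.7, q = 0.15.
p^alpha * q^(1-alpha) = 0.7^4 * 0.15^-3 = 71.140741.
(1-p)^alpha * (1-q)^(1-alpha) = 0.3^4 * 0.85^-3 = 0.013189.
sum = 71.140741 + 0.013189 = 71.15393.
D = (1/3)*log(71.15393) = 1.4216

1.4216


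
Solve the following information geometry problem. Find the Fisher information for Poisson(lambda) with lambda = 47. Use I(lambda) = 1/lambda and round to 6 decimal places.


Fisher information for Poisson: I(lambda) = 1/lambda.
lambda = 47.
I(lambda) = 1/47 = 0.021277

0.021277


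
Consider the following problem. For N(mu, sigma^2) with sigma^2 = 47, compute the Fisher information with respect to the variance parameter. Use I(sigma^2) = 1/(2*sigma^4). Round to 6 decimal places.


Fisher information for variance: I(sigma^2) = 1/(2*sigma^4).
sigma^2 = 47, so sigma^4 = 2209.
I = 1/(2*2209) = 1/4418 = 0.000226

0.000226


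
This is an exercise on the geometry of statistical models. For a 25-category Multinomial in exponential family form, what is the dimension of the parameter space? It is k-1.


Exponential family dimension calculation:
For Multinomial with k=25 categories, dim = k-1 = 24.

24


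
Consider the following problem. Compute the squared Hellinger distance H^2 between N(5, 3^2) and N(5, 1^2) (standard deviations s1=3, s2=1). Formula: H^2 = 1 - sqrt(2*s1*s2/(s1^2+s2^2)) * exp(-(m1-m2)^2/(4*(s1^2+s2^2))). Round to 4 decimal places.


Squared Hellinger distance for Gaussians:
H^2 = 1 - sqrt(2*s1*s2/(s1^2+s2^2)) * exp(-(m1-m2)^2/(4*(s1^2+s2^2))).
s1^2 = 9, s2^2 = 1, s1^2+s2^2 = 10.
sqrt(2*3*1/(10)) = 0.774597.
(m1-m2)^2 = (0)^2 = 0.
exp(-0/(4*10)) = exp(0.0) = 1.0.
H^2 = 1 - 0.774597*1.0 = 0.2254

0.2254


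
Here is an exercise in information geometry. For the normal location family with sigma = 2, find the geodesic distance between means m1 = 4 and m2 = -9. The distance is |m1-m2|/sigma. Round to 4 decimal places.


On the fixed-variance normal subfamily, geodesic distance = |m1-m2|/sigma.
|4 - -9| = 13.
sigma = 2.
d = 13/2 = 6.5000

6.5000


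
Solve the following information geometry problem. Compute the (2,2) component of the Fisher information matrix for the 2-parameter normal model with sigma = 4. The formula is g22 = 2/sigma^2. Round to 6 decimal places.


For the 2-parameter normal family, the Fisher metric has:
  g11 = 1/sigma^2, g22 = 2/sigma^2.
sigma = 4, sigma^2 = 16.
g22 = 0.125000

0.125000


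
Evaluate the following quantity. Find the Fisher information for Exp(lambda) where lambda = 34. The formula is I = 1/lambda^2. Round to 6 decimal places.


Fisher information for exponential: I(lambda) = 1/lambda^2.
lambda = 34, lambda^2 = 1156.
I = 1/1156 = 0.000865

0.000865


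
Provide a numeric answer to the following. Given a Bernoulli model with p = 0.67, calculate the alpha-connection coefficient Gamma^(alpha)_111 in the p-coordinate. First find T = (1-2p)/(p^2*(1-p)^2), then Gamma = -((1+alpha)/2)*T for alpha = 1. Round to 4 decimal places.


Skewness (Amari-Chentsov) tensor: T = (1-2p)/(p^2*(1-p)^2).
p = 0.67, 1-2p = -0.34, p^2 = 0.4489, (1-p)^2 = 0.1089.
T = -0.34/(0.4489 * 0.1089) = -6.955069.
In the p-coordinate, Gamma^(alpha) = Gamma^(0) - (alpha/2)*T with Gamma^(0) = (1/2)*g'(p) = -T/2,
so Gamma^(alpha) = -((1+alpha)/2)*T.
alpha = 1, -(1+alpha)/2 = -1.0.
Gamma = -1.0 * -6.955069 = 6.9551

6.9551


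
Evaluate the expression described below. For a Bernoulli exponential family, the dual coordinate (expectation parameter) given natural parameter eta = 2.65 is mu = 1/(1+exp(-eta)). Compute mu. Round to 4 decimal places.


Dual coordinate (expectation parameter) for Bernoulli:
mu = 1/(1+exp(-eta)).
eta = 2.65.
exp(-eta) = exp(-2.65) = 0.070651.
mu = 1/(1+0.070651) = 0.9340

0.9340


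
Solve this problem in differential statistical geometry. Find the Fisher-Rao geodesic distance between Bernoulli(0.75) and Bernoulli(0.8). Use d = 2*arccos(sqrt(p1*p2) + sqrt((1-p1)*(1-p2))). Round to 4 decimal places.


Geodesic distance on Bernoulli manifold:
d(p1,p2) = 2*arccos(sqrt(p1*p2) + sqrt((1-p1)*(1-p2))).
sqrt(p1*p2) = sqrt(0.75*0.8) = 0.774597.
sqrt((1-p1)*(1-p2)) = sqrt(0.25*0.2) = 0.223607.
arg = 0.774597 + 0.223607 = 0.998203.
d = 2*arccos(0.998203) = 0.1199

0.1199


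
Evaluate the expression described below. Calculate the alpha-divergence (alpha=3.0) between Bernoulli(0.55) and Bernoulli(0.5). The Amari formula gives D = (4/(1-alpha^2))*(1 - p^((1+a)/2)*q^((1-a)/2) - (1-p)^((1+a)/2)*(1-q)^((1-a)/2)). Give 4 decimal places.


Amari alpha-divergence:
D = (4/(1-alpha^2))*(1 - p^((1+a)/2)*q^((1-a)/2) - (1-p)^((1+a)/2)*(1-q)^((1-a)/2)).
alpha = 3.0, p = 0.55, q = 0.5.
e1 = (1+alpha)/2 = 2.0, e2 = (1-alpha)/2 = -1.0.
t1 = p^e1 * q^e2 = 0.55^2.0 * 0.5^-1.0 = 0.605.
t2 = (1-p)^e1 * (1-q)^e2 = 0.45^2.0 * 0.5^-1.0 = 0.405.
4/(1-alpha^2) = -0.5.
D = -0.5*(1 - 0.605 - 0.405) = 0.0050

0.0050


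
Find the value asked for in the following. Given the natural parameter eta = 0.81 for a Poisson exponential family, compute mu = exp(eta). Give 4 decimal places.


Expectation parameter for Poisson exponential family:
mu = exp(eta).
eta = 0.81.
mu = exp(0.81) = 2.2479

2.2479


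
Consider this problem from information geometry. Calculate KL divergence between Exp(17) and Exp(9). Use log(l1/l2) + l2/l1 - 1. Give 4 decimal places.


KL divergence for exponential family:
KL = log(l1/l2) + l2/l1 - 1.
log(17/9) = 0.635989.
9/17 = 0.529412.
KL = 0.635989 + 0.529412 - 1 = 0.1654

0.1654


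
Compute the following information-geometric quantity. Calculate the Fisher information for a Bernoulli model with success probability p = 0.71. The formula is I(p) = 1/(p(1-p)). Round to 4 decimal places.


For Bernoulli(p), Fisher information is I(p) = 1/(p*(1-p)).
p = 0.71, 1-p = 0.29.
p*(1-p) = 0.2059.
I(p) = 1/0.2059 = 4.8567

4.8567


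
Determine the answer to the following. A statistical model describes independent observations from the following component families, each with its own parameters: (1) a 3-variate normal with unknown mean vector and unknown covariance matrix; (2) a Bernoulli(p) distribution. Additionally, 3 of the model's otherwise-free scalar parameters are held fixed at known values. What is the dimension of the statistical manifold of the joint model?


The dimension of a statistical manifold equals the number of free
(independent) real parameters of the model. For a product of independent
blocks the parameter counts add.
- 3-variate normal: 3 (mean) + 3*4/2 = 6 (symmetric covariance) = 9.
- Bernoulli (p): 1.
Total = 9 + 1 = 10.
3 parameter(s) fixed at known values: 10 - 3 = 7.
Dimension = 7

7


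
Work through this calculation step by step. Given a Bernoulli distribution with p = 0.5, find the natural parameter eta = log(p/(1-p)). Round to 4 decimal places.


Natural parameter for Bernoulli: eta = log(p/(1-p)).
p = 0.5, 1-p = 0.5.
p/(1-p) = 1.0.
eta = log(1.0) = 0.0000

0.0000


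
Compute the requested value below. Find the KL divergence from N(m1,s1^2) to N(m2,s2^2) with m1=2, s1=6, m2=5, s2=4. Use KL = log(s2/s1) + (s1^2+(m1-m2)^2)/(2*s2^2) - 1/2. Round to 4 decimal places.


KL divergence between normal distributions:
KL = log(s2/s1) + (s1^2 + (m1-m2)^2)/(2*s2^2) - 1/2.
log(4/6) = -0.405465.
(6^2 + (2-5)^2)/(2*4^2) = (36 + 9)/32 = 1.40625.
KL = -0.405465 + 1.40625 - 0.5 = 0.5008

0.5008


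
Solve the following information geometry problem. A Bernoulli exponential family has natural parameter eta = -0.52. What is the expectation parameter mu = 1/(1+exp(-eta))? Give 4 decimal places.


Dual coordinate (expectation parameter) for Bernoulli:
mu = 1/(1+exp(-eta)).
eta = -0.52.
exp(-eta) = exp(0.52) = 1.682028.
mu = 1/(1+1.682028) = 0.3729

0.3729


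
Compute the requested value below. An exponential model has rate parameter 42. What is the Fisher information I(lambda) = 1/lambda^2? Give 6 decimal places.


Fisher information for exponential: I(lambda) = 1/lambda^2.
lambda = 42, lambda^2 = 1764.
I = 1/1764 = 0.000567

0.000567


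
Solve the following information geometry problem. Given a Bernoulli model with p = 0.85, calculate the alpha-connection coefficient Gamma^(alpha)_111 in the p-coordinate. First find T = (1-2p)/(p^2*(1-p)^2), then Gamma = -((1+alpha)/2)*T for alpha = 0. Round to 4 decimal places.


Skewness (Amari-Chentsov) tensor: T = (1-2p)/(p^2*(1-p)^2).
p = 0.85, 1-2p = -0.7, p^2 = 0.7225, (1-p)^2 = 0.0225.
T = -0.7/(0.7225 * 0.0225) = -43.060361.
In the p-coordinate, Gamma^(alpha) = Gamma^(0) - (alpha/2)*T with Gamma^(0) = (1/2)*g'(p) = -T/2,
so Gamma^(alpha) = -((1+alpha)/2)*T.
alpha = 0, -(1+alpha)/2 = -0.5.
Gamma = -0.5 * -43.060361 = 21.5302

21.5302


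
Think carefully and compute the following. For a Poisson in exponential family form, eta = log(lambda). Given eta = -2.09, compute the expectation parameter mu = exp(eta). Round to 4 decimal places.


Expectation parameter for Poisson exponential family:
mu = exp(eta).
eta = -2.09.
mu = exp(-2.09) = 0.1237

0.1237


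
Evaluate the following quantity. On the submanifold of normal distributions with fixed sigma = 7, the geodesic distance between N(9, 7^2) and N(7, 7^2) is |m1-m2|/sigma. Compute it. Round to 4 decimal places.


On the fixed-variance normal subfamily, geodesic distance = |m1-m2|/sigma.
|9 - 7| = 2.
sigma = 7.
d = 2/7 = 0.2857

0.2857


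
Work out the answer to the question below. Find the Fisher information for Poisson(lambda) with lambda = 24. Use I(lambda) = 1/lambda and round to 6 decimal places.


Fisher information for Poisson: I(lambda) = 1/lambda.
lambda = 24.
I(lambda) = 1/24 = 0.041667

0.041667


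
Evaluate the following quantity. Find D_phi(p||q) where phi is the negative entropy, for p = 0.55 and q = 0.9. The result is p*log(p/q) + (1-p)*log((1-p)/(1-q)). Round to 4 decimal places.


Bregman divergence with negative entropy generator:
D = p*log(p/q) + (1-p)*log((1-p)/(1-q)).
p = 0.55, q = 0.9.
p*log(p/q) = 0.55*log(0.55/0.9) = -0.270862.
(1-p)*log((1-p)/(1-q)) = 0.45*log(0.45/0.1) = 0.676835.
D = -0.270862 + 0.676835 = 0.4060

0.4060


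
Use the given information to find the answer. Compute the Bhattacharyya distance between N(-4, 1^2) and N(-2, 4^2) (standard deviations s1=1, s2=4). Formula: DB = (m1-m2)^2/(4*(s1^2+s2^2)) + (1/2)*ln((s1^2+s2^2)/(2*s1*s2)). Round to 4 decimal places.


Bhattacharyya distance between two Gaussians:
DB = (m1-m2)^2/(4*(s1^2+s2^2)) + (1/2)*ln((s1^2+s2^2)/(2*s1*s2)).
(m1-m2)^2 = (-2)^2 = 4.
s1^2+s2^2 = 1 + 16 = 17.
term1 = 4/68 = 0.058824.
term2 = 0.5*ln(17/8.0) = 0.376886.
DB = 0.058824 + 0.376886 = 0.4357

0.4357


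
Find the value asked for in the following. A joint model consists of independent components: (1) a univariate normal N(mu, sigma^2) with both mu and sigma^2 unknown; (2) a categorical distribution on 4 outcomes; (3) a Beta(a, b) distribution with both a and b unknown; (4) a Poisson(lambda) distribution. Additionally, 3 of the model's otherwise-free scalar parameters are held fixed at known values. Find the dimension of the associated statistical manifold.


The dimension of a statistical manifold equals the number of free
(independent) real parameters of the model. For a product of independent
blocks the parameter counts add.
- normal (mu, sigma^2): 2.
- categorical on 4 outcomes (probabilities sum to 1): 4-1 = 3.
- Beta (a, b): 2.
- Poisson (lambda): 1.
Total = 2 + 3 + 2 + 1 = 8.
3 parameter(s) fixed at known values: 8 - 3 = 5.
Dimension = 5

5


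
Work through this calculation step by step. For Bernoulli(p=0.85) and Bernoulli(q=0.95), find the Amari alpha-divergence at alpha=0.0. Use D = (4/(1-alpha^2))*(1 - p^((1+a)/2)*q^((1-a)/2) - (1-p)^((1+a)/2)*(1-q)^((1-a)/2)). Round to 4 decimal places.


Amari alpha-divergence:
D = (4/(1-alpha^2))*(1 - p^((1+a)/2)*q^((1-a)/2) - (1-p)^((1+a)/2)*(1-q)^((1-a)/2)).
alpha = 0.0, p = 0.85, q = 0.95.
e1 = (1+alpha)/2 = 0.5, e2 = (1-alpha)/2 = 0.5.
t1 = p^e1 * q^e2 = 0.85^0.5 * 0.95^0.5 = 0.89861.
t2 = (1-p)^e1 * (1-q)^e2 = 0.15^0.5 * 0.05^0.5 = 0.086603.
4/(1-alpha^2) = 4.0.
D = 4.0*(1 - 0.89861 - 0.086603) = 0.0591

0.0591


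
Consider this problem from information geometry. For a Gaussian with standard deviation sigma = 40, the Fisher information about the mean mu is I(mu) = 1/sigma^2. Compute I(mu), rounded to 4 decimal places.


The Fisher information for the mean of a normal distribution is I(mu) = 1/sigma^2.
sigma = 40, so sigma^2 = 1600.
I(mu) = 1/1600 = 0.0006

0.0006


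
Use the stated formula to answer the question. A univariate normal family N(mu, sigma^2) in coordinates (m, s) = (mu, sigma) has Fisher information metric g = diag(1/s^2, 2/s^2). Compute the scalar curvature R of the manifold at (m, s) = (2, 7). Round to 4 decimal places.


The metric has the form g = (A dm^2 + B ds^2)/s^2 with A = 1, B = 2.
Substitute u = sqrt(A/B)*m: g = B*(du^2 + ds^2)/s^2, i.e. B times the
Poincare upper half-plane metric, which has constant Gaussian curvature -1.
Scaling a 2D metric by a constant c divides the Gaussian curvature by c,
so K = -1/B = -1/(2) = -0.5000 everywhere (the point (m, s) = (2, 7) is irrelevant:
the curvature is constant).
Scalar curvature in dimension 2: R = 2K = -2/(2) = -1.0000.

-1.0000


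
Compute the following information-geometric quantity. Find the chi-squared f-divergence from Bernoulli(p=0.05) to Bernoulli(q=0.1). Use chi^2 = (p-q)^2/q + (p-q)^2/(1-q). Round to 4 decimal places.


Chi-squared divergence between Bernoulli distributions:
chi^2 = (p-q)^2/q + (p-q)^2/(1-q).
p = 0.05, q = 0.1, p-q = -0.05.
(p-q)^2 = 0.0025.
term1 = 0.0025/0.1 = 0.025.
term2 = 0.0025/0.9 = 0.002778.
chi^2 = 0.025 + 0.002778 = 0.0278

0.0278


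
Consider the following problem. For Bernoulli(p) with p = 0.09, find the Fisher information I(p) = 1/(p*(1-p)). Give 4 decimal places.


For Bernoulli(p), Fisher information is I(p) = 1/(p*(1-p)).
p = 0.09, 1-p = 0.91.
p*(1-p) = 0.0819.
I(p) = 1/0.0819 = 12.2100

12.2100


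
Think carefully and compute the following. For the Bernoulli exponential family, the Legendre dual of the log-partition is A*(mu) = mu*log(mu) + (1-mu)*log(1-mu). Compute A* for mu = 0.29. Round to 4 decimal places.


Legendre transform for Bernoulli:
A*(mu) = mu*log(mu) + (1-mu)*log(1-mu).
mu = 0.29, 1-mu = 0.71.
mu*log(mu) = 0.29*log(0.29) = -0.358984.
(1-mu)*log(1-mu) = 0.71*log(0.71) = -0.243168.
A* = -0.358984 + -0.243168 = -0.6022

-0.6022


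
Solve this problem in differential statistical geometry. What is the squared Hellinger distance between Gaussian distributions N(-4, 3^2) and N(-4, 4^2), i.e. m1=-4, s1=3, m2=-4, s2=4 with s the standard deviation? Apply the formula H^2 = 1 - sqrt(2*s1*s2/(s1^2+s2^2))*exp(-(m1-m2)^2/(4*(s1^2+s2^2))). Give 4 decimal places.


Squared Hellinger distance for Gaussians:
H^2 = 1 - sqrt(2*s1*s2/(s1^2+s2^2)) * exp(-(m1-m2)^2/(4*(s1^2+s2^2))).
s1^2 = 9, s2^2 = 16, s1^2+s2^2 = 25.
sqrt(2*3*4/(25)) = 0.979796.
(m1-m2)^2 = (0)^2 = 0.
exp(-0/(4*25)) = exp(0.0) = 1.0.
H^2 = 1 - 0.979796*1.0 = 0.0202

0.0202


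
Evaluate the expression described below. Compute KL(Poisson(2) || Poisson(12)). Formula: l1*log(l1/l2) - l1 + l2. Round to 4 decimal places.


KL divergence for Poisson:
KL = l1*log(l1/l2) - l1 + l2.
l1 = 2, l2 = 12.
log(2/12) = -1.791759.
l1*log(l1/l2) = 2 * -1.791759 = -3.583519.
KL = -3.583519 - 2 + 12 = 6.4165

6.4165


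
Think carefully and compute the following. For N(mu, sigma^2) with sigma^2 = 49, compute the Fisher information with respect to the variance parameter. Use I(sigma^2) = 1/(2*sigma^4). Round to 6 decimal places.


Fisher information for variance: I(sigma^2) = 1/(2*sigma^4).
sigma^2 = 49, so sigma^4 = 2401.
I = 1/(2*2401) = 1/4802 = 0.000208

0.000208


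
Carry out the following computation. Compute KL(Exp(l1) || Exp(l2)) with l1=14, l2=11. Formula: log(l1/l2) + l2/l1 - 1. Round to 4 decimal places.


KL divergence for exponential family:
KL = log(l1/l2) + l2/l1 - 1.
log(14/11) = 0.241162.
11/14 = 0.785714.
KL = 0.241162 + 0.785714 - 1 = 0.0269

0.0269


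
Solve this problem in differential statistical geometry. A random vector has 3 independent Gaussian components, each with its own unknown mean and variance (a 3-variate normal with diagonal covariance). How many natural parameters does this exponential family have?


Exponential family dimension calculation:
Each univariate normal has two natural parameters (mu/sigma^2 and -1/(2 sigma^2)).
With 3 independent components, dim = 2 * 3 = 6.

6


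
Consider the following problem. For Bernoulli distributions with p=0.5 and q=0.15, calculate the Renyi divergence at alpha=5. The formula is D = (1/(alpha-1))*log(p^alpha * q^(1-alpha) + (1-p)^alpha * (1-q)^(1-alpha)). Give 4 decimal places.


Renyi divergence of order alpha between Bernoulli distributions:
D = (1/(alpha-1))*log(p^alpha * q^(1-alpha) + (1-p)^alpha * (1-q)^(1-alpha)).
alpha = 5, p = 0.5, q = 0.15.
p^alpha * q^(1-alpha) = 0.5^5 * 0.15^-4 = 61.728395.
(1-p)^alpha * (1-q)^(1-alpha) = 0.5^5 * 0.85^-4 = 0.059865.
sum = 61.728395 + 0.059865 = 61.78826.
D = (1/4)*log(61.78826) = 1.0309

1.0309


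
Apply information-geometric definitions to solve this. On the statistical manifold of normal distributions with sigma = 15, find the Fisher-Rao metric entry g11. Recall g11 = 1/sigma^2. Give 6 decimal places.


For the 2-parameter normal family, the Fisher metric has:
  g11 = 1/sigma^2, g22 = 2/sigma^2.
sigma = 15, sigma^2 = 225.
g11 = 0.004444

0.004444


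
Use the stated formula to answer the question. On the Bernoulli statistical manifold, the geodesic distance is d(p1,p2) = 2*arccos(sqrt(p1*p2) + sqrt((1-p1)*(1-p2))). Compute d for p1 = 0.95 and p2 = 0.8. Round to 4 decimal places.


Geodesic distance on Bernoulli manifold:
d(p1,p2) = 2*arccos(sqrt(p1*p2) + sqrt((1-p1)*(1-p2))).
sqrt(p1*p2) = sqrt(0.95*0.8) = 0.87178.
sqrt((1-p1)*(1-p2)) = sqrt(0.05*0.2) = 0.1.
arg = 0.87178 + 0.1 = 0.97178.
d = 2*arccos(0.97178) = 0.4763

0.4763


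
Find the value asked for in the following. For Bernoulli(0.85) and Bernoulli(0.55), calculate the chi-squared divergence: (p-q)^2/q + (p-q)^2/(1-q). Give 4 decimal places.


Chi-squared divergence between Bernoulli distributions:
chi^2 = (p-q)^2/q + (p-q)^2/(1-q).
p = 0.85, q = 0.55, p-q = 0.3.
(p-q)^2 = 0.09.
term1 = 0.09/0.55 = 0.163636.
term2 = 0.09/0.45 = 0.2.
chi^2 = 0.163636 + 0.2 = 0.3636

0.3636


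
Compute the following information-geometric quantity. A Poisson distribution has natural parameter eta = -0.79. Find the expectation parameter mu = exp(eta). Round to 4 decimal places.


Expectation parameter for Poisson exponential family:
mu = exp(eta).
eta = -0.79.
mu = exp(-0.79) = 0.4538

0.4538


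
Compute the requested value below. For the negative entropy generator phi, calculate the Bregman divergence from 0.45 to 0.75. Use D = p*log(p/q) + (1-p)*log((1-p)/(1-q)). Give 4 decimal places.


Bregman divergence with negative entropy generator:
D = p*log(p/q) + (1-p)*log((1-p)/(1-q)).
p = 0.45, q = 0.75.
p*log(p/q) = 0.45*log(0.45/0.75) = -0.229872.
(1-p)*log((1-p)/(1-q)) = 0.55*log(0.55/0.25) = 0.433652.
D = -0.229872 + 0.433652 = 0.2038

0.2038


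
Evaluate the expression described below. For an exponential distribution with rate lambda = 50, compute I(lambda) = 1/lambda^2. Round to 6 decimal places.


Fisher information for exponential: I(lambda) = 1/lambda^2.
lambda = 50, lambda^2 = 2500.
I = 1/2500 = 0.000400

0.000400


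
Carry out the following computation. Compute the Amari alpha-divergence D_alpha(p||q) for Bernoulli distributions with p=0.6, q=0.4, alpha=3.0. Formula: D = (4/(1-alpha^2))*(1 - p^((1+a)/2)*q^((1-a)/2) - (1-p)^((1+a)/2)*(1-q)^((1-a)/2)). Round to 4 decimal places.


Amari alpha-divergence:
D = (4/(1-alpha^2))*(1 - p^((1+a)/2)*q^((1-a)/2) - (1-p)^((1+a)/2)*(1-q)^((1-a)/2)).
alpha = 3.0, p = 0.6, q = 0.4.
e1 = (1+alpha)/2 = 2.0, e2 = (1-alpha)/2 = -1.0.
t1 = p^e1 * q^e2 = 0.6^2.0 * 0.4^-1.0 = 0.9.
t2 = (1-p)^e1 * (1-q)^e2 = 0.4^2.0 * 0.6^-1.0 = 0.266667.
4/(1-alpha^2) = -0.5.
D = -0.5*(1 - 0.9 - 0.266667) = 0.0833

0.0833


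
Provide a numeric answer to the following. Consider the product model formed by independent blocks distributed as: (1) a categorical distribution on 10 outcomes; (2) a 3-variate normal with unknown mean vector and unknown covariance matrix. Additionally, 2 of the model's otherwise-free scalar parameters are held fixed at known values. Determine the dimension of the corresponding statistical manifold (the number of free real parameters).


The dimension of a statistical manifold equals the number of free
(independent) real parameters of the model. For a product of independent
blocks the parameter counts add.
- categorical on 10 outcomes (probabilities sum to 1): 10-1 = 9.
- 3-variate normal: 3 (mean) + 3*4/2 = 6 (symmetric covariance) = 9.
Total = 9 + 9 = 18.
2 parameter(s) fixed at known values: 18 - 2 = 16.
Dimension = 16

16


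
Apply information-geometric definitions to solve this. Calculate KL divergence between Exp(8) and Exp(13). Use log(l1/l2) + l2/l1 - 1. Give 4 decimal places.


KL divergence for exponential family:
KL = log(l1/l2) + l2/l1 - 1.
log(8/13) = -0.485508.
13/8 = 1.625.
KL = -0.485508 + 1.625 - 1 = 0.1395

0.1395


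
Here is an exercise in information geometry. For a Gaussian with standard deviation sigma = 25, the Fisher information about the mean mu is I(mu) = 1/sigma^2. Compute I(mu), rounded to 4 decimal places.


The Fisher information for the mean of a normal distribution is I(mu) = 1/sigma^2.
sigma = 25, so sigma^2 = 625.
I(mu) = 1/625 = 0.0016

0.0016


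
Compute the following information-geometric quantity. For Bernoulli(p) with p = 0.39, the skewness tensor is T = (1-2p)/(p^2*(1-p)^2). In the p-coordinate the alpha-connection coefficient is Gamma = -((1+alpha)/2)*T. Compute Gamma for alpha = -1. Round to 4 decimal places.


Skewness (Amari-Chentsov) tensor: T = (1-2p)/(p^2*(1-p)^2).
p = 0.39, 1-2p = 0.22, p^2 = 0.1521, (1-p)^2 = 0.3721.
T = 0.22/(0.1521 * 0.3721) = 3.887172.
In the p-coordinate, Gamma^(alpha) = Gamma^(0) - (alpha/2)*T with Gamma^(0) = (1/2)*g'(p) = -T/2,
so Gamma^(alpha) = -((1+alpha)/2)*T.
alpha = -1, -(1+alpha)/2 = 0.0.
Gamma = 0.0 * 3.887172 = 0.0000

0.0000


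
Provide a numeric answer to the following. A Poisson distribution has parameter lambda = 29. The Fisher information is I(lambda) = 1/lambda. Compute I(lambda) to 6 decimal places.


Fisher information for Poisson: I(lambda) = 1/lambda.
lambda = 29.
I(lambda) = 1/29 = 0.034483

0.034483


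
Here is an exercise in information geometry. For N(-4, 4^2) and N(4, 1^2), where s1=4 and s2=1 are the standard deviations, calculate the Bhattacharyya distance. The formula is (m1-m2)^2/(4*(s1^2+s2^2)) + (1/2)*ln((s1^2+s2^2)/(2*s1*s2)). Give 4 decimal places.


Bhattacharyya distance between two Gaussians:
DB = (m1-m2)^2/(4*(s1^2+s2^2)) + (1/2)*ln((s1^2+s2^2)/(2*s1*s2)).
(m1-m2)^2 = (-8)^2 = 64.
s1^2+s2^2 = 16 + 1 = 17.
term1 = 64/68 = 0.941176.
term2 = 0.5*ln(17/8.0) = 0.376886.
DB = 0.941176 + 0.376886 = 1.3181

1.3181


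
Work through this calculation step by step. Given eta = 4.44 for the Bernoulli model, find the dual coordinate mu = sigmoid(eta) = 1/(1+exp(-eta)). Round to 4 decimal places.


Dual coordinate (expectation parameter) for Bernoulli:
mu = 1/(1+exp(-eta)).
eta = 4.44.
exp(-eta) = exp(-4.44) = 0.011796.
mu = 1/(1+0.011796) = 0.9883

0.9883


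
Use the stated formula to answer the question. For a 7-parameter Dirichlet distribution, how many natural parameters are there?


Exponential family dimension calculation:
Dirichlet with 7 components has 7 natural parameters.

7


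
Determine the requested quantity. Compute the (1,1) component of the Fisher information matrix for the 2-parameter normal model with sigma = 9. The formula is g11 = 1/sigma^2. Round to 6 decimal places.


For the 2-parameter normal family, the Fisher metric has:
  g11 = 1/sigma^2, g22 = 2/sigma^2.
sigma = 9, sigma^2 = 81.
g11 = 0.012346

0.012346


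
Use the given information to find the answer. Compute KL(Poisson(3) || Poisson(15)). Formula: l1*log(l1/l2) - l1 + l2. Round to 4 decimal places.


KL divergence for Poisson:
KL = l1*log(l1/l2) - l1 + l2.
l1 = 3, l2 = 15.
log(3/15) = -1.609438.
l1*log(l1/l2) = 3 * -1.609438 = -4.828314.
KL = -4.828314 - 3 + 15 = 7.1717

7.1717


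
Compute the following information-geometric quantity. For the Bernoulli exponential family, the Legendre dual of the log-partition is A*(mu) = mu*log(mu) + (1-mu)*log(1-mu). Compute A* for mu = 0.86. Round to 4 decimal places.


Legendre transform for Bernoulli:
A*(mu) = mu*log(mu) + (1-mu)*log(1-mu).
mu = 0.86, 1-mu = 0.14.
mu*log(mu) = 0.86*log(0.86) = -0.129708.
(1-mu)*log(1-mu) = 0.14*log(0.14) = -0.275256.
A* = -0.129708 + -0.275256 = -0.4050

-0.4050


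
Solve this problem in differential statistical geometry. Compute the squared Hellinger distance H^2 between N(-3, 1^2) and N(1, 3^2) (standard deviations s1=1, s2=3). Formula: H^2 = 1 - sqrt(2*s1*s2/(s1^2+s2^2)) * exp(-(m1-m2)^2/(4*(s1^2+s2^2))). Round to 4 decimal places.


Squared Hellinger distance for Gaussians:
H^2 = 1 - sqrt(2*s1*s2/(s1^2+s2^2)) * exp(-(m1-m2)^2/(4*(s1^2+s2^2))).
s1^2 = 1, s2^2 = 9, s1^2+s2^2 = 10.
sqrt(2*1*3/(10)) = 0.774597.
(m1-m2)^2 = (-4)^2 = 16.
exp(-16/(4*10)) = exp(-0.4) = 0.67032.
H^2 = 1 - 0.774597*0.67032 = 0.4808

0.4808


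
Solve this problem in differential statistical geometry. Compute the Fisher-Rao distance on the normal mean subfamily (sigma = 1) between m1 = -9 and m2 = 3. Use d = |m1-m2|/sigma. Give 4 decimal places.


On the fixed-variance normal subfamily, geodesic distance = |m1-m2|/sigma.
|-9 - 3| = 12.
sigma = 1.
d = 12/1 = 12.0000

12.0000


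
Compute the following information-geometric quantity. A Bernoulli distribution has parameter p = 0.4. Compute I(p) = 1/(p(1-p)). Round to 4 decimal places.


For Bernoulli(p), Fisher information is I(p) = 1/(p*(1-p)).
p = 0.4, 1-p = 0.6.
p*(1-p) = 0.24.
I(p) = 1/0.24 = 4.1667

4.1667


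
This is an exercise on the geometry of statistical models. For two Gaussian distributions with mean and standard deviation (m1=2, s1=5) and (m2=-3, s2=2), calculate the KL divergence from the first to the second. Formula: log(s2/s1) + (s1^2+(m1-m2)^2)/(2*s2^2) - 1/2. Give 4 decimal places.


KL divergence between normal distributions:
KL = log(s2/s1) + (s1^2 + (m1-m2)^2)/(2*s2^2) - 1/2.
log(2/5) = -0.916291.
(5^2 + (2--3)^2)/(2*2^2) = (25 + 25)/8 = 6.25.
KL = -0.916291 + 6.25 - 0.5 = 4.8337

4.8337


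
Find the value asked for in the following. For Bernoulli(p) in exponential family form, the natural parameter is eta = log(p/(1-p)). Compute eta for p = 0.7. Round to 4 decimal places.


Natural parameter for Bernoulli: eta = log(p/(1-p)).
p = 0.7, 1-p = 0.3.
p/(1-p) = 2.333333.
eta = log(2.333333) = 0.8473

0.8473


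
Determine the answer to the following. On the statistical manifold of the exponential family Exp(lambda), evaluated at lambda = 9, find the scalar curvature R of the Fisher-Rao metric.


This family has a single free parameter, so its statistical manifold
is 1-dimensional. The Riemann curvature tensor of any 1-dimensional
Riemannian manifold vanishes identically, so R = 0.

0


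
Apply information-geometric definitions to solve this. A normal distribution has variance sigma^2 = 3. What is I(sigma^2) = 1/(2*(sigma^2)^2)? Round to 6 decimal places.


Fisher information for variance: I(sigma^2) = 1/(2*sigma^4).
sigma^2 = 3, so sigma^4 = 9.
I = 1/(2*9) = 1/18 = 0.055556

0.055556


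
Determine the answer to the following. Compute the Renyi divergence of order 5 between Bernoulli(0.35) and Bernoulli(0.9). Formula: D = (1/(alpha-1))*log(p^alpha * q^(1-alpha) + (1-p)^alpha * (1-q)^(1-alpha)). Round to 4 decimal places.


Renyi divergence of order alpha between Bernoulli distributions:
D = (1/(alpha-1))*log(p^alpha * q^(1-alpha) + (1-p)^alpha * (1-q)^(1-alpha)).
alpha = 5, p = 0.35, q = 0.9.
p^alpha * q^(1-alpha) = 0.35^5 * 0.9^-4 = 0.008005.
(1-p)^alpha * (1-q)^(1-alpha) = 0.65^5 * 0.1^-4 = 1160.290625.
sum = 0.008005 + 1160.290625 = 1160.29863.
D = (1/4)*log(1160.29863) = 1.7641

1.7641


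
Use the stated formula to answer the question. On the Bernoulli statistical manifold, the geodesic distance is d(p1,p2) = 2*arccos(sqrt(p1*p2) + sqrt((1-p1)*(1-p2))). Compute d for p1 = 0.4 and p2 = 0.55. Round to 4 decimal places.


Geodesic distance on Bernoulli manifold:
d(p1,p2) = 2*arccos(sqrt(p1*p2) + sqrt((1-p1)*(1-p2))).
sqrt(p1*p2) = sqrt(0.4*0.55) = 0.469042.
sqrt((1-p1)*(1-p2)) = sqrt(0.6*0.45) = 0.519615.
arg = 0.469042 + 0.519615 = 0.988657.
d = 2*arccos(0.988657) = 0.3015

0.3015


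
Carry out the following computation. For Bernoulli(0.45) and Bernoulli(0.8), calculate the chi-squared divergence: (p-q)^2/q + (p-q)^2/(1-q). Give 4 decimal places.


Chi-squared divergence between Bernoulli distributions:
chi^2 = (p-q)^2/q + (p-q)^2/(1-q).
p = 0.45, q = 0.8, p-q = -0.35.
(p-q)^2 = 0.1225.
term1 = 0.1225/0.8 = 0.153125.
term2 = 0.1225/0.2 = 0.6125.
chi^2 = 0.153125 + 0.6125 = 0.7656

0.7656


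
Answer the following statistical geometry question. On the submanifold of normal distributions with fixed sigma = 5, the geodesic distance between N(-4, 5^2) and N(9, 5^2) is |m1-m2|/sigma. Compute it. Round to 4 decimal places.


On the fixed-variance normal subfamily, geodesic distance = |m1-m2|/sigma.
|-4 - 9| = 13.
sigma = 5.
d = 13/5 = 2.6000

2.6000


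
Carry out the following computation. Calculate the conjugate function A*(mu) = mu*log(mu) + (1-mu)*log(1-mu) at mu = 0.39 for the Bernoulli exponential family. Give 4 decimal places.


Legendre transform for Bernoulli:
A*(mu) = mu*log(mu) + (1-mu)*log(1-mu).
mu = 0.39, 1-mu = 0.61.
mu*log(mu) = 0.39*log(0.39) = -0.367227.
(1-mu)*log(1-mu) = 0.61*log(0.61) = -0.301521.
A* = -0.367227 + -0.301521 = -0.6687

-0.6687


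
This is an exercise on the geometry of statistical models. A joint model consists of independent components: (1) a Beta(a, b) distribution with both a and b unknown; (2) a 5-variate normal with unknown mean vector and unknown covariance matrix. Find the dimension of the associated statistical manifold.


The dimension of a statistical manifold equals the number of free
(independent) real parameters of the model. For a product of independent
blocks the parameter counts add.
- Beta (a, b): 2.
- 5-variate normal: 5 (mean) + 5*6/2 = 15 (symmetric covariance) = 20.
Total = 2 + 20 = 22.
Dimension = 22

22
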